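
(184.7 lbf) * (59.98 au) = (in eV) 1 lbf = 4.4482216 N, so 184.7 lbf = 184.7 * 4.4482216 = 821.58653 N. 1 au = 1.4959787e+11 m, so 59.98 au = 59.98 * 1.4959787e+11 = 8.9728803e+12 m. Combine: 821.58653 N * 8.9728803e+12 m = 7.3719976e+15 J. 1 eV = 1.6021766e-19 J, so 7.3719976e+15 J = 7.3719976e+15 / 1.6021766e-19 = 4.601239e+34 eV ≈ 4.601e+34 eV (4 s.f.). Final answer: 4.601e+34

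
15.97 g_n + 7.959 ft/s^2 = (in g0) 1 g_n = 9.80665 m/s^2, so 15.97 g_n = 15.97 * 9.80665 = 156.6122 m/s^2. 1 ft/s^2 = 0.3048 m/s^2, so 7.959 ft/s^2 = 7.959 * 0.3048 = 2.4259032 m/s^2. Sum: 156.6122 + 2.4259032 = 159.0381 m/s^2. 1 g0 = 9.80665 m/s^2, so 159.0381 m/s^2 = 159.0381 / 9.80665 = 16.217373 g0 ≈ 16.22 g0 (4 s.f.). Final answer: 16.22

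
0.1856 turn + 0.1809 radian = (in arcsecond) 1 turn = 6.2831853 rad, so 0.1856 turn = 0.1856 * 6.2831853 = 1.1661592 rad. 0.1809 radian = 0.1809 rad. Sum: 1.1661592 + 0.1809 = 1.3470592 rad. 1 arcsecond = 4.8481368e-06 rad, so 1.3470592 rad = 1.3470592 / 4.8481368e-06 = 277850.9 arcsecond ≈ 2.779e+05 arcsecond (4 s.f.). Final answer: 2.779e+05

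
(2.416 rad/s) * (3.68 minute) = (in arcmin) 2.416 rad/s is already in rad/s. 1 minute = 60 s, so 3.68 minute = 3.68 * 60 = 220.8 s. Combine: 2.416 rad/s * 220.8 s = 533.4528 rad. 1 arcmin = 0.00029088821 rad, so 533.4528 rad = 533.4528 / 0.00029088821 = 1833875.6 arcmin ≈ 1.834e+06 arcmin (4 s.f.). Final answer: 1.834e+06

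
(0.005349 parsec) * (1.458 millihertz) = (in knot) 1 parsec = 3.0856776e+16 m, so 0.005349 parsec = 0.005349 * 3.0856776e+16 = 1.6505289e+14 m. 1 millihertz = 0.001 Hz, so 1.458 millihertz = 1.458 * 0.001 = 0.001458 Hz. Combine: 1.6505289e+14 m * 0.001458 Hz = 2.4064712e+11 m/s. 1 knot = 0.51444444 m/s, so 2.4064712e+11 m/s = 2.4064712e+11 / 0.51444444 = 4.6778058e+11 knot ≈ 4.678e+11 knot (4 s.f.). Final answer: 4.678e+11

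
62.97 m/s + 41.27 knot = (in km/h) 303.1. Check: 62.97 m/s is already in m/s. 1 knot = 0.51444444 m/s, so 41.27 knot = 41.27 * 0.51444444 = 21.231122 m/s. Sum: 62.97 + 21.231122 = 84.201122 m/s. 1 km/h = 0.27777778 m/s, so 84.201122 m/s = 84.201122 / 0.27777778 = 303.12404 km/h ≈ 303.1 km/h (4 s.f.).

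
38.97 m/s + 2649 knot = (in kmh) 5046. Check: 38.97 m/s is already in m/s. 1 knot = 0.51444444 m/s, so 2649 knot = 2649 * 0.51444444 = 1362.7633 m/s. Sum: 38.97 + 1362.7633 = 1401.7333 m/s. 1 kmh = 0.27777778 m/s, so 1401.7333 m/s = 1401.7333 / 0.27777778 = 5046.24 kmh ≈ 5046 kmh (4 s.f.).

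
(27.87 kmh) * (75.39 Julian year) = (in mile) 1 kmh = 0.27777778 m/s, so 27.87 kmh = 27.87 * 0.27777778 = 7.7416667 m/s. 1 Julian year = 31557600 s, so 75.39 Julian year = 75.39 * 31557600 = 2.3791275e+09 s. Combine: 7.7416667 m/s * 2.3791275e+09 s = 1.8418412e+10 m. 1 mile = 1609.344 m, so 1.8418412e+10 m = 1.8418412e+10 / 1609.344 = 11444670 mile ≈ 1.144e+07 mile (4 s.f.). Final answer: 1.144e+07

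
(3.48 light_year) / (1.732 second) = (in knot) 3.695e+16. Check: 1 light_year = 9.4607305e+15 m, so 3.48 light_year = 3.48 * 9.4607305e+15 = 3.2923342e+16 m. 1.732 second = 1.732 s. Combine: 3.2923342e+16 m / 1.732 s = 1.9008858e+16 m/s. 1 knot = 0.51444444 m/s, so 1.9008858e+16 m/s = 1.9008858e+16 / 0.51444444 = 3.6950264e+16 knot ≈ 3.695e+16 knot (4 s.f.).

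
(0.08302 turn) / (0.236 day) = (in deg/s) 0.001466. Check: 1 turn = 6.2831853 rad, so 0.08302 turn = 0.08302 * 6.2831853 = 0.52163004 rad. 1 day = 86400 s, so 0.236 day = 0.236 * 86400 = 20390.4 s. Combine: 0.52163004 rad / 20390.4 s = 2.5582139e-05 rad/s. 1 deg/s = 0.017453293 rad/s, so 2.5582139e-05 rad/s = 2.5582139e-05 / 0.017453293 = 0.0014657486 deg/s ≈ 0.001466 deg/s (4 s.f.).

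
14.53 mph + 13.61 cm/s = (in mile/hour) 14.83. Check: 1 mph = 0.44704 m/s, so 14.53 mph = 14.53 * 0.44704 = 6.4954912 m/s. 1 cm/s = 0.01 m/s, so 13.61 cm/s = 13.61 * 0.01 = 0.1361 m/s. Sum: 6.4954912 + 0.1361 = 6.6315912 m/s. 1 mile/hour = 0.44704 m/s, so 6.6315912 m/s = 6.6315912 / 0.44704 = 14.834447 mile/hour ≈ 14.83 mile/hour (4 s.f.).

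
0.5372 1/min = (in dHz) 1 1/min = 0.016666667 Hz, so 0.5372 1/min = 0.5372 * 0.016666667 = 0.0089533333 Hz. 1 dHz = 0.1 Hz, so 0.0089533333 Hz = 0.0089533333 / 0.1 = 0.089533333 dHz ≈ 0.08953 dHz (4 s.f.). Final answer: 0.08953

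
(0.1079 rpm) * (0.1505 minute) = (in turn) 0.01624. Check: 1 rpm = 0.10471976 rad/s, so 0.1079 rpm = 0.1079 * 0.10471976 = 0.011299262 rad/s. 1 minute = 60 s, so 0.1505 minute = 0.1505 * 60 = 9.03 s. Combine: 0.011299262 rad/s * 9.03 s = 0.10203233 rad. 1 turn = 6.2831853 rad, so 0.10203233 rad = 0.10203233 / 6.2831853 = 0.01623895 turn ≈ 0.01624 turn (4 s.f.).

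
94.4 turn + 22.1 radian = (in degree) 3.525e+04. Check: 1 turn = 6.2831853 rad, so 94.4 turn = 94.4 * 6.2831853 = 593.13269 rad. 22.1 radian = 22.1 rad. Sum: 593.13269 + 22.1 = 615.23269 rad. 1 degree = 0.017453293 rad, so 615.23269 rad = 615.23269 / 0.017453293 = 35250.237 degree ≈ 3.525e+04 degree (4 s.f.).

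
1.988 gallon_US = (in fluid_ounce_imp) 1 gallon_US = 0.0037854118 m^3, so 1.988 gallon_US = 1.988 * 0.0037854118 = 0.0075253986 m^3. 1 fluid_ounce_imp = 2.8413063e-05 m^3, so 0.0075253986 m^3 = 0.0075253986 / 2.8413063e-05 = 264.857 fluid_ounce_imp ≈ 264.9 fluid_ounce_imp (4 s.f.). Final answer: 264.9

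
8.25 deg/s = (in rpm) 1 deg/s = 0.017453293 rad/s, so 8.25 deg/s = 8.25 * 0.017453293 = 0.14398966 rad/s. 1 rpm = 0.10471976 rad/s, so 0.14398966 rad/s = 0.14398966 / 0.10471976 = 1.375 rpm. Final answer: 1.375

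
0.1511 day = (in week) 0.02159. Check: 1 day = 86400 s, so 0.1511 day = 0.1511 * 86400 = 13055.04 s. 1 week = 604800 s, so 13055.04 s = 13055.04 / 604800 = 0.021585714 week ≈ 0.02159 week (4 s.f.).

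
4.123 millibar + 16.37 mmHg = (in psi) 1 millibar = 100 Pa, so 4.123 millibar = 4.123 * 100 = 412.3 Pa. 1 mmHg = 133.32237 Pa, so 16.37 mmHg = 16.37 * 133.32237 = 2182.4872 Pa. Sum: 412.3 + 2182.4872 = 2594.7872 Pa. 1 psi = 6894.7573 Pa, so 2594.7872 Pa = 2594.7872 / 6894.7573 = 0.37634206 psi ≈ 0.3763 psi (4 s.f.). Final answer: 0.3763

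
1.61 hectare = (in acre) 1 hectare = 10000 m^2, so 1.61 hectare = 1.61 * 10000 = 16100 m^2. 1 acre = 4046.8564 m^2, so 16100 m^2 = 16100 / 4046.8564 = 3.9783966 acre ≈ 3.978 acre (4 s.f.). Final answer: 3.978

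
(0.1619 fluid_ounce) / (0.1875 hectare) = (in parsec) 8.276e-26. Check: 1 fluid_ounce = 2.957353e-05 m^3, so 0.1619 fluid_ounce = 0.1619 * 2.957353e-05 = 4.7879544e-06 m^3. 1 hectare = 10000 m^2, so 0.1875 hectare = 0.1875 * 10000 = 1875 m^2. Combine: 4.7879544e-06 m^3 / 1875 m^2 = 2.5535757e-09 m. 1 parsec = 3.0856776e+16 m, so 2.5535757e-09 m = 2.5535757e-09 / 3.0856776e+16 = 8.2755752e-26 parsec ≈ 8.276e-26 parsec (4 s.f.).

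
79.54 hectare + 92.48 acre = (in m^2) 1 hectare = 10000 m^2, so 79.54 hectare = 79.54 * 10000 = 795400 m^2. 1 acre = 4046.8564 m^2, so 92.48 acre = 92.48 * 4046.8564 = 374253.28 m^2. Sum: 795400 + 374253.28 = 1169653.3 m^2. Result: 1169653.3 m^2 ≈ 1.17e+06 m^2 (4 s.f.). Final answer: 1.17e+06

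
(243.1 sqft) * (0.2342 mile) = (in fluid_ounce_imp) 1 sqft = 0.09290304 m^2, so 243.1 sqft = 243.1 * 0.09290304 = 22.584729 m^2. 1 mile = 1609.344 m, so 0.2342 mile = 0.2342 * 1609.344 = 376.90836 m. Combine: 22.584729 m^2 * 376.90836 m = 8512.3733 m^3. 1 fluid_ounce_imp = 2.8413063e-05 m^3, so 8512.3733 m^3 = 8512.3733 / 2.8413063e-05 = 2.9959366e+08 fluid_ounce_imp ≈ 2.996e+08 fluid_ounce_imp (4 s.f.). Final answer: 2.996e+08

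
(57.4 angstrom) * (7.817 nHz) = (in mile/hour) 1 angstrom = 1e-10 m, so 57.4 angstrom = 57.4 * 1e-10 = 5.74e-09 m. 1 nHz = 1e-09 Hz, so 7.817 nHz = 7.817 * 1e-09 = 7.817e-09 Hz. Combine: 5.74e-09 m * 7.817e-09 Hz = 4.486958e-17 m/s. 1 mile/hour = 0.44704 m/s, so 4.486958e-17 m/s = 4.486958e-17 / 0.44704 = 1.0037039e-16 mile/hour ≈ 1.004e-16 mile/hour (4 s.f.). Final answer: 1.004e-16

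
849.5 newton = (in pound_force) 191. Check: 849.5 newton = 849.5 N. 1 pound_force = 4.4482216 N, so 849.5 N = 849.5 / 4.4482216 = 190.9752 pound_force ≈ 191 pound_force (4 s.f.).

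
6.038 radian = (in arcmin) 2.076e+04. Check: 6.038 radian = 6.038 rad. 1 arcmin = 0.00029088821 rad, so 6.038 rad = 6.038 / 0.00029088821 = 20757.115 arcmin ≈ 2.076e+04 arcmin (4 s.f.).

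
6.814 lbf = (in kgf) 1 lbf = 4.4482216 N, so 6.814 lbf = 6.814 * 4.4482216 = 30.310182 N. 1 kgf = 9.80665 N, so 30.310182 N = 30.310182 / 9.80665 = 3.0907784 kgf ≈ 3.091 kgf (4 s.f.). Final answer: 3.091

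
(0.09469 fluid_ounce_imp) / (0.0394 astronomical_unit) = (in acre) 1 fluid_ounce_imp = 2.8413063e-05 m^3, so 0.09469 fluid_ounce_imp = 0.09469 * 2.8413063e-05 = 2.6904329e-06 m^3. 1 astronomical_unit = 1.4959787e+11 m, so 0.0394 astronomical_unit = 0.0394 * 1.4959787e+11 = 5.8941561e+09 m. Combine: 2.6904329e-06 m^3 / 5.8941561e+09 m = 4.5645769e-16 m^2. 1 acre = 4046.8564 m^2, so 4.5645769e-16 m^2 = 4.5645769e-16 / 4046.8564 = 1.1279315e-19 acre ≈ 1.128e-19 acre (4 s.f.). Final answer: 1.128e-19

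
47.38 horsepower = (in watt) 3.533e+04. Check: 1 horsepower = 745.69987 W, so 47.38 horsepower = 47.38 * 745.69987 = 35331.26 W. 35331.26 W = 35331.26 watt ≈ 3.533e+04 watt (4 s.f.).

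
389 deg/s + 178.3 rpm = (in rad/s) 1 deg/s = 0.017453293 rad/s, so 389 deg/s = 389 * 0.017453293 = 6.7893308 rad/s. 1 rpm = 0.10471976 rad/s, so 178.3 rpm = 178.3 * 0.10471976 = 18.671532 rad/s. Sum: 6.7893308 + 18.671532 = 25.460863 rad/s. Result: 25.460863 rad/s ≈ 25.46 rad/s (4 s.f.). Final answer: 25.46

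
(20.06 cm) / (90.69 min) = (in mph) 1 cm = 0.01 m, so 20.06 cm = 20.06 * 0.01 = 0.2006 m. 1 min = 60 s, so 90.69 min = 90.69 * 60 = 5441.4 s. Combine: 0.2006 m / 5441.4 s = 3.6865513e-05 m/s. 1 mph = 0.44704 m/s, so 3.6865513e-05 m/s = 3.6865513e-05 / 0.44704 = 8.2465803e-05 mph ≈ 8.247e-05 mph (4 s.f.). Final answer: 8.247e-05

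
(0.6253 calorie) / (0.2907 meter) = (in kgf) 0.9177. Check: 1 calorie = 4.184 J, so 0.6253 calorie = 0.6253 * 4.184 = 2.6162552 J. 0.2907 meter = 0.2907 m. Combine: 2.6162552 J / 0.2907 m = 8.9998459 N. 1 kgf = 9.80665 N, so 8.9998459 N = 8.9998459 / 9.80665 = 0.91772888 kgf ≈ 0.9177 kgf (4 s.f.).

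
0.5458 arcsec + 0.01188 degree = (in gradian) 0.01337. Check: 1 arcsec = 4.8481368e-06 rad, so 0.5458 arcsec = 0.5458 * 4.8481368e-06 = 2.6461131e-06 rad. 1 degree = 0.017453293 rad, so 0.01188 degree = 0.01188 * 0.017453293 = 0.00020734512 rad. Sum: 2.6461131e-06 + 0.00020734512 = 0.00020999123 rad. 1 gradian = 0.015707963 rad, so 0.00020999123 rad = 0.00020999123 / 0.015707963 = 0.013368457 gradian ≈ 0.01337 gradian (4 s.f.).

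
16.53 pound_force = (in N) 1 pound_force = 4.4482216 N, so 16.53 pound_force = 16.53 * 4.4482216 = 73.529103 N. Result: 73.529103 N ≈ 73.53 N (4 s.f.). Final answer: 73.53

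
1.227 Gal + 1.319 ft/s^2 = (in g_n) 1 Gal = 0.01 m/s^2, so 1.227 Gal = 1.227 * 0.01 = 0.01227 m/s^2. 1 ft/s^2 = 0.3048 m/s^2, so 1.319 ft/s^2 = 1.319 * 0.3048 = 0.4020312 m/s^2. Sum: 0.01227 + 0.4020312 = 0.4143012 m/s^2. 1 g_n = 9.80665 m/s^2, so 0.4143012 m/s^2 = 0.4143012 / 9.80665 = 0.042246965 g_n ≈ 0.04225 g_n (4 s.f.). Final answer: 0.04225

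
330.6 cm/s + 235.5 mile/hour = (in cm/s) 1.086e+04. Check: 1 cm/s = 0.01 m/s, so 330.6 cm/s = 330.6 * 0.01 = 3.306 m/s. 1 mile/hour = 0.44704 m/s, so 235.5 mile/hour = 235.5 * 0.44704 = 105.27792 m/s. Sum: 3.306 + 105.27792 = 108.58392 m/s. 1 cm/s = 0.01 m/s, so 108.58392 m/s = 108.58392 / 0.01 = 10858.392 cm/s ≈ 1.086e+04 cm/s (4 s.f.).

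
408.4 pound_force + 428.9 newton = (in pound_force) 1 pound_force = 4.4482216 N, so 408.4 pound_force = 408.4 * 4.4482216 = 1816.6537 N. 428.9 newton = 428.9 N. Sum: 1816.6537 + 428.9 = 2245.5537 N. 1 pound_force = 4.4482216 N, so 2245.5537 N = 2245.5537 / 4.4482216 = 504.82056 pound_force ≈ 504.8 pound_force (4 s.f.). Final answer: 504.8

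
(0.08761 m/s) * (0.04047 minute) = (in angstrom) 2.127e+09. Check: 0.08761 m/s is already in m/s. 1 minute = 60 s, so 0.04047 minute = 0.04047 * 60 = 2.4282 s. Combine: 0.08761 m/s * 2.4282 s = 0.2127346 m. 1 angstrom = 1e-10 m, so 0.2127346 m = 0.2127346 / 1e-10 = 2.127346e+09 angstrom ≈ 2.127e+09 angstrom (4 s.f.).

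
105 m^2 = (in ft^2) 1130. Check: 1 ft^2 = 0.09290304 m^2, so 105 m^2 = 105 / 0.09290304 = 1130.2106 ft^2 ≈ 1130 ft^2 (4 s.f.).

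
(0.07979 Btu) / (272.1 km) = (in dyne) 1 Btu = 1055.0559 J, so 0.07979 Btu = 0.07979 * 1055.0559 = 84.182906 J. 1 km = 1000 m, so 272.1 km = 272.1 * 1000 = 272100 m. Combine: 84.182906 J / 272100 m = 0.00030938224 N. 1 dyne = 1e-05 N, so 0.00030938224 N = 0.00030938224 / 1e-05 = 30.938224 dyne ≈ 30.94 dyne (4 s.f.). Final answer: 30.94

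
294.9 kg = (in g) 2.949e+05. Check: 1 g = 0.001 kg, so 294.9 kg = 294.9 / 0.001 = 294900 g ≈ 2.949e+05 g (4 s.f.).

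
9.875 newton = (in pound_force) 9.875 newton = 9.875 N. 1 pound_force = 4.4482216 N, so 9.875 N = 9.875 / 4.4482216 = 2.2199883 pound_force ≈ 2.22 pound_force (4 s.f.). Final answer: 2.22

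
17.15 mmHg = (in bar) 0.02286. Check: 1 mmHg = 133.32237 Pa, so 17.15 mmHg = 17.15 * 133.32237 = 2286.4786 Pa. 1 bar = 100000 Pa, so 2286.4786 Pa = 2286.4786 / 100000 = 0.022864786 bar ≈ 0.02286 bar (4 s.f.).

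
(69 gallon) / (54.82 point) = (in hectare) 1 gallon = 0.0037854118 m^3, so 69 gallon = 69 * 0.0037854118 = 0.26119341 m^3. 1 point = 0.00035277778 m, so 54.82 point = 54.82 * 0.00035277778 = 0.019339278 m. Combine: 0.26119341 m^3 / 0.019339278 m = 13.505851 m^2. 1 hectare = 10000 m^2, so 13.505851 m^2 = 13.505851 / 10000 = 0.0013505851 hectare ≈ 0.001351 hectare (4 s.f.). Final answer: 0.001351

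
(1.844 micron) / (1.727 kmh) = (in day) 4.449e-11. Check: 1 micron = 1e-06 m, so 1.844 micron = 1.844 * 1e-06 = 1.844e-06 m. 1 kmh = 0.27777778 m/s, so 1.727 kmh = 1.727 * 0.27777778 = 0.47972222 m/s. Combine: 1.844e-06 m / 0.47972222 m/s = 3.8438911e-06 s. 1 day = 86400 s, so 3.8438911e-06 s = 3.8438911e-06 / 86400 = 4.4489481e-11 day ≈ 4.449e-11 day (4 s.f.).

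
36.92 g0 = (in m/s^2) 1 g0 = 9.80665 m/s^2, so 36.92 g0 = 36.92 * 9.80665 = 362.06152 m/s^2. Result: 362.06152 m/s^2 ≈ 362.1 m/s^2 (4 s.f.). Final answer: 362.1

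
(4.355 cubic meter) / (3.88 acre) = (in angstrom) 2.774e+06. Check: 4.355 cubic meter = 4.355 m^3. 1 acre = 4046.8564 m^2, so 3.88 acre = 3.88 * 4046.8564 = 15701.803 m^2. Combine: 4.355 m^3 / 15701.803 m^2 = 0.00027735668 m. 1 angstrom = 1e-10 m, so 0.00027735668 m = 0.00027735668 / 1e-10 = 2773566.8 angstrom ≈ 2.774e+06 angstrom (4 s.f.).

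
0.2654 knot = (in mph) 0.3054. Check: 1 knot = 0.51444444 m/s, so 0.2654 knot = 0.2654 * 0.51444444 = 0.13653356 m/s. 1 mph = 0.44704 m/s, so 0.13653356 m/s = 0.13653356 / 0.44704 = 0.30541687 mph ≈ 0.3054 mph (4 s.f.).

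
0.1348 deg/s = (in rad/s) 0.002353. Check: 1 deg/s = 0.017453293 rad/s, so 0.1348 deg/s = 0.1348 * 0.017453293 = 0.0023527038 rad/s. Result: 0.0023527038 rad/s ≈ 0.002353 rad/s (4 s.f.).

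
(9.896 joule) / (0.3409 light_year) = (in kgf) 3.129e-16. Check: 9.896 joule = 9.896 J. 1 light_year = 9.4607305e+15 m, so 0.3409 light_year = 0.3409 * 9.4607305e+15 = 3.225163e+15 m. Combine: 9.896 J / 3.225163e+15 m = 3.068372e-15 N. 1 kgf = 9.80665 N, so 3.068372e-15 N = 3.068372e-15 / 9.80665 = 3.1288687e-16 kgf ≈ 3.129e-16 kgf (4 s.f.).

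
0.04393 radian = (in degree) 0.04393 radian = 0.04393 rad. 1 degree = 0.017453293 rad, so 0.04393 rad = 0.04393 / 0.017453293 = 2.5170036 degree ≈ 2.517 degree (4 s.f.). Final answer: 2.517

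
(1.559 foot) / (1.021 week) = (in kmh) 1 foot = 0.3048 m, so 1.559 foot = 1.559 * 0.3048 = 0.4751832 m. 1 week = 604800 s, so 1.021 week = 1.021 * 604800 = 617500.8 s. Combine: 0.4751832 m / 617500.8 s = 7.6952645e-07 m/s. 1 kmh = 0.27777778 m/s, so 7.6952645e-07 m/s = 7.6952645e-07 / 0.27777778 = 2.7702952e-06 kmh ≈ 2.77e-06 kmh (4 s.f.). Final answer: 2.77e-06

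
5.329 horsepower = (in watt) 3974. Check: 1 horsepower = 745.69987 W, so 5.329 horsepower = 5.329 * 745.69987 = 3973.8346 W. 3973.8346 W = 3973.8346 watt ≈ 3974 watt (4 s.f.).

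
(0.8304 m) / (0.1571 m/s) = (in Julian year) 0.8304 m is already in m. 0.1571 m/s is already in m/s. Combine: 0.8304 m / 0.1571 m/s = 5.2858052 s. 1 Julian year = 31557600 s, so 5.2858052 s = 5.2858052 / 31557600 = 1.6749706e-07 Julian year ≈ 1.675e-07 Julian year (4 s.f.). Final answer: 1.675e-07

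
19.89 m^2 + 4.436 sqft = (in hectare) 0.00203. Check: 19.89 m^2 is already in m^2. 1 sqft = 0.09290304 m^2, so 4.436 sqft = 4.436 * 0.09290304 = 0.41211789 m^2. Sum: 19.89 + 0.41211789 = 20.302118 m^2. 1 hectare = 10000 m^2, so 20.302118 m^2 = 20.302118 / 10000 = 0.0020302118 hectare ≈ 0.00203 hectare (4 s.f.).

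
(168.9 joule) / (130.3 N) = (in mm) 168.9 joule = 168.9 J. 130.3 N is already in N. Combine: 168.9 J / 130.3 N = 1.2962394 m. 1 mm = 0.001 m, so 1.2962394 m = 1.2962394 / 0.001 = 1296.2394 mm ≈ 1296 mm (4 s.f.). Final answer: 1296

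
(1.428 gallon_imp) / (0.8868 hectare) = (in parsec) 1 gallon_imp = 0.00454609 m^3, so 1.428 gallon_imp = 1.428 * 0.00454609 = 0.0064918165 m^3. 1 hectare = 10000 m^2, so 0.8868 hectare = 0.8868 * 10000 = 8868 m^2. Combine: 0.0064918165 m^3 / 8868 m^2 = 7.3204968e-07 m. 1 parsec = 3.0856776e+16 m, so 7.3204968e-07 m = 7.3204968e-07 / 3.0856776e+16 = 2.3724114e-23 parsec ≈ 2.372e-23 parsec (4 s.f.). Final answer: 2.372e-23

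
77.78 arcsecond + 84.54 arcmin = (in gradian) 1 arcsecond = 4.8481368e-06 rad, so 77.78 arcsecond = 77.78 * 4.8481368e-06 = 0.00037708808 rad. 1 arcmin = 0.00029088821 rad, so 84.54 arcmin = 84.54 * 0.00029088821 = 0.024591689 rad. Sum: 0.00037708808 + 0.024591689 = 0.024968777 rad. 1 gradian = 0.015707963 rad, so 0.024968777 rad = 0.024968777 / 0.015707963 = 1.5895617 gradian ≈ 1.59 gradian (4 s.f.). Final answer: 1.59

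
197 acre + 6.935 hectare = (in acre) 214.1. Check: 1 acre = 4046.8564 m^2, so 197 acre = 197 * 4046.8564 = 797230.72 m^2. 1 hectare = 10000 m^2, so 6.935 hectare = 6.935 * 10000 = 69350 m^2. Sum: 797230.72 + 69350 = 866580.72 m^2. 1 acre = 4046.8564 m^2, so 866580.72 m^2 = 866580.72 / 4046.8564 = 214.13676 acre ≈ 214.1 acre (4 s.f.).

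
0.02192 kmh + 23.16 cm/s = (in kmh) 0.8557. Check: 1 kmh = 0.27777778 m/s, so 0.02192 kmh = 0.02192 * 0.27777778 = 0.0060888889 m/s. 1 cm/s = 0.01 m/s, so 23.16 cm/s = 23.16 * 0.01 = 0.2316 m/s. Sum: 0.0060888889 + 0.2316 = 0.23768889 m/s. 1 kmh = 0.27777778 m/s, so 0.23768889 m/s = 0.23768889 / 0.27777778 = 0.85568 kmh ≈ 0.8557 kmh (4 s.f.).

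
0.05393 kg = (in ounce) 1.902. Check: 1 ounce = 0.028349523 kg, so 0.05393 kg = 0.05393 / 0.028349523 = 1.9023248 ounce ≈ 1.902 ounce (4 s.f.).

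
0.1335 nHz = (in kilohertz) 1.335e-13. Check: 1 nHz = 1e-09 Hz, so 0.1335 nHz = 0.1335 * 1e-09 = 1.335e-10 Hz. 1 kilohertz = 1000 Hz, so 1.335e-10 Hz = 1.335e-10 / 1000 = 1.335e-13 kilohertz.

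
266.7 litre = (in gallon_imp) 58.67. Check: 1 litre = 0.001 m^3, so 266.7 litre = 266.7 * 0.001 = 0.2667 m^3. 1 gallon_imp = 0.00454609 m^3, so 0.2667 m^3 = 0.2667 / 0.00454609 = 58.665799 gallon_imp ≈ 58.67 gallon_imp (4 s.f.).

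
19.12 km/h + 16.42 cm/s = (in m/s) 5.475. Check: 1 km/h = 0.27777778 m/s, so 19.12 km/h = 19.12 * 0.27777778 = 5.3111111 m/s. 1 cm/s = 0.01 m/s, so 16.42 cm/s = 16.42 * 0.01 = 0.1642 m/s. Sum: 5.3111111 + 0.1642 = 5.4753111 m/s. Result: 5.4753111 m/s ≈ 5.475 m/s (4 s.f.).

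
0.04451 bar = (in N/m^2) 4451. Check: 1 bar = 100000 Pa, so 0.04451 bar = 0.04451 * 100000 = 4451 Pa. 4451 Pa = 4451 N/m^2.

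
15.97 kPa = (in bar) 0.1597. Check: 1 kPa = 1000 Pa, so 15.97 kPa = 15.97 * 1000 = 15970 Pa. 1 bar = 100000 Pa, so 15970 Pa = 15970 / 100000 = 0.1597 bar.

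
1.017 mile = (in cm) 1 mile = 1609.344 m, so 1.017 mile = 1.017 * 1609.344 = 1636.7028 m. 1 cm = 0.01 m, so 1636.7028 m = 1636.7028 / 0.01 = 163670.28 cm ≈ 1.637e+05 cm (4 s.f.). Final answer: 1.637e+05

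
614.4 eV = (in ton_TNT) 2.353e-26. Check: 1 eV = 1.6021766e-19 J, so 614.4 eV = 614.4 * 1.6021766e-19 = 9.8437732e-17 J. 1 ton_TNT = 4.184e+09 J, so 9.8437732e-17 J = 9.8437732e-17 / 4.184e+09 = 2.3527183e-26 ton_TNT ≈ 2.353e-26 ton_TNT (4 s.f.).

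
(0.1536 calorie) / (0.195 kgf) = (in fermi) 1 calorie = 4.184 J, so 0.1536 calorie = 0.1536 * 4.184 = 0.6426624 J. 1 kgf = 9.80665 N, so 0.195 kgf = 0.195 * 9.80665 = 1.9122967 N. Combine: 0.6426624 J / 1.9122967 N = 0.33606834 m. 1 fermi = 1e-15 m, so 0.33606834 m = 0.33606834 / 1e-15 = 3.3606834e+14 fermi ≈ 3.361e+14 fermi (4 s.f.). Final answer: 3.361e+14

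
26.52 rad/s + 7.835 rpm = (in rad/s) 27.34. Check: 26.52 rad/s is already in rad/s. 1 rpm = 0.10471976 rad/s, so 7.835 rpm = 7.835 * 0.10471976 = 0.82047928 rad/s. Sum: 26.52 + 0.82047928 = 27.340479 rad/s. Result: 27.340479 rad/s ≈ 27.34 rad/s (4 s.f.).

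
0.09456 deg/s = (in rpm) 0.01576. Check: 1 deg/s = 0.017453293 rad/s, so 0.09456 deg/s = 0.09456 * 0.017453293 = 0.0016503833 rad/s. 1 rpm = 0.10471976 rad/s, so 0.0016503833 rad/s = 0.0016503833 / 0.10471976 = 0.01576 rpm.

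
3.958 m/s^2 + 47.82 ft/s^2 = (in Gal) 1853. Check: 3.958 m/s^2 is already in m/s^2. 1 ft/s^2 = 0.3048 m/s^2, so 47.82 ft/s^2 = 47.82 * 0.3048 = 14.575536 m/s^2. Sum: 3.958 + 14.575536 = 18.533536 m/s^2. 1 Gal = 0.01 m/s^2, so 18.533536 m/s^2 = 18.533536 / 0.01 = 1853.3536 Gal ≈ 1853 Gal (4 s.f.).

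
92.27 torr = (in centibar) 12.3. Check: 1 torr = 133.32237 Pa, so 92.27 torr = 92.27 * 133.32237 = 12301.655 Pa. 1 centibar = 1000 Pa, so 12301.655 Pa = 12301.655 / 1000 = 12.301655 centibar ≈ 12.3 centibar (4 s.f.).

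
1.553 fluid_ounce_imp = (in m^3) 1 fluid_ounce_imp = 2.8413063e-05 m^3, so 1.553 fluid_ounce_imp = 1.553 * 2.8413063e-05 = 4.4125486e-05 m^3. Result: 4.4125486e-05 m^3 ≈ 4.413e-05 m^3 (4 s.f.). Final answer: 4.413e-05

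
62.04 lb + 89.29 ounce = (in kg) 30.67. Check: 1 lb = 0.45359237 kg, so 62.04 lb = 62.04 * 0.45359237 = 28.140871 kg. 1 ounce = 0.028349523 kg, so 89.29 ounce = 89.29 * 0.028349523 = 2.5313289 kg. Sum: 28.140871 + 2.5313289 = 30.6722 kg. Result: 30.6722 kg ≈ 30.67 kg (4 s.f.).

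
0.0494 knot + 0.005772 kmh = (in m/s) 1 knot = 0.51444444 m/s, so 0.0494 knot = 0.0494 * 0.51444444 = 0.025413556 m/s. 1 kmh = 0.27777778 m/s, so 0.005772 kmh = 0.005772 * 0.27777778 = 0.0016033333 m/s. Sum: 0.025413556 + 0.0016033333 = 0.027016889 m/s. Result: 0.027016889 m/s ≈ 0.02702 m/s (4 s.f.). Final answer: 0.02702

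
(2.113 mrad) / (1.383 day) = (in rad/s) 1.768e-08. Check: 1 mrad = 0.001 rad, so 2.113 mrad = 2.113 * 0.001 = 0.002113 rad. 1 day = 86400 s, so 1.383 day = 1.383 * 86400 = 119491.2 s. Combine: 0.002113 rad / 119491.2 s = 1.7683311e-08 rad/s. Result: 1.7683311e-08 rad/s ≈ 1.768e-08 rad/s (4 s.f.).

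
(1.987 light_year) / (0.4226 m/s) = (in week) 1 light_year = 9.4607305e+15 m, so 1.987 light_year = 1.987 * 9.4607305e+15 = 1.8798471e+16 m. 0.4226 m/s is already in m/s. Combine: 1.8798471e+16 m / 0.4226 m/s = 4.4482895e+16 s. 1 week = 604800 s, so 4.4482895e+16 s = 4.4482895e+16 / 604800 = 7.354976e+10 week ≈ 7.355e+10 week (4 s.f.). Final answer: 7.355e+10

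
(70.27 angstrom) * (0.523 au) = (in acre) 0.1359. Check: 1 angstrom = 1e-10 m, so 70.27 angstrom = 70.27 * 1e-10 = 7.027e-09 m. 1 au = 1.4959787e+11 m, so 0.523 au = 0.523 * 1.4959787e+11 = 7.8239686e+10 m. Combine: 7.027e-09 m * 7.8239686e+10 m = 549.79028 m^2. 1 acre = 4046.8564 m^2, so 549.79028 m^2 = 549.79028 / 4046.8564 = 0.13585614 acre ≈ 0.1359 acre (4 s.f.).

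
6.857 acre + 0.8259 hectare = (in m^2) 1 acre = 4046.8564 m^2, so 6.857 acre = 6.857 * 4046.8564 = 27749.294 m^2. 1 hectare = 10000 m^2, so 0.8259 hectare = 0.8259 * 10000 = 8259 m^2. Sum: 27749.294 + 8259 = 36008.294 m^2. Result: 36008.294 m^2 ≈ 3.601e+04 m^2 (4 s.f.). Final answer: 3.601e+04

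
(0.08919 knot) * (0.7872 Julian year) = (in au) 1 knot = 0.51444444 m/s, so 0.08919 knot = 0.08919 * 0.51444444 = 0.0458833 m/s. 1 Julian year = 31557600 s, so 0.7872 Julian year = 0.7872 * 31557600 = 24842143 s. Combine: 0.0458833 m/s * 24842143 s = 1139839.5 m. 1 au = 1.4959787e+11 m, so 1139839.5 m = 1139839.5 / 1.4959787e+11 = 7.6193564e-06 au ≈ 7.619e-06 au (4 s.f.). Final answer: 7.619e-06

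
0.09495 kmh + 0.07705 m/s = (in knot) 1 kmh = 0.27777778 m/s, so 0.09495 kmh = 0.09495 * 0.27777778 = 0.026375 m/s. 0.07705 m/s is already in m/s. Sum: 0.026375 + 0.07705 = 0.103425 m/s. 1 knot = 0.51444444 m/s, so 0.103425 m/s = 0.103425 / 0.51444444 = 0.20104212 knot ≈ 0.201 knot (4 s.f.). Final answer: 0.201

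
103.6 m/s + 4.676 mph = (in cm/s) 103.6 m/s is already in m/s. 1 mph = 0.44704 m/s, so 4.676 mph = 4.676 * 0.44704 = 2.090359 m/s. Sum: 103.6 + 2.090359 = 105.69036 m/s. 1 cm/s = 0.01 m/s, so 105.69036 m/s = 105.69036 / 0.01 = 10569.036 cm/s ≈ 1.057e+04 cm/s (4 s.f.). Final answer: 1.057e+04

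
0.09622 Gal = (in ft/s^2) 1 Gal = 0.01 m/s^2, so 0.09622 Gal = 0.09622 * 0.01 = 0.0009622 m/s^2. 1 ft/s^2 = 0.3048 m/s^2, so 0.0009622 m/s^2 = 0.0009622 / 0.3048 = 0.0031568241 ft/s^2 ≈ 0.003157 ft/s^2 (4 s.f.). Final answer: 0.003157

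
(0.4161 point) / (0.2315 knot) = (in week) 1 point = 0.00035277778 m, so 0.4161 point = 0.4161 * 0.00035277778 = 0.00014679083 m. 1 knot = 0.51444444 m/s, so 0.2315 knot = 0.2315 * 0.51444444 = 0.11909389 m/s. Combine: 0.00014679083 m / 0.11909389 m/s = 0.0012325639 s. 1 week = 604800 s, so 0.0012325639 s = 0.0012325639 / 604800 = 2.0379695e-09 week ≈ 2.038e-09 week (4 s.f.). Final answer: 2.038e-09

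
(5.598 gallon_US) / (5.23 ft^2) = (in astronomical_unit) 2.915e-13. Check: 1 gallon_US = 0.0037854118 m^3, so 5.598 gallon_US = 5.598 * 0.0037854118 = 0.021190735 m^3. 1 ft^2 = 0.09290304 m^2, so 5.23 ft^2 = 5.23 * 0.09290304 = 0.4858829 m^2. Combine: 0.021190735 m^3 / 0.4858829 m^2 = 0.043612844 m. 1 astronomical_unit = 1.4959787e+11 m, so 0.043612844 m = 0.043612844 / 1.4959787e+11 = 2.9153386e-13 astronomical_unit ≈ 2.915e-13 astronomical_unit (4 s.f.).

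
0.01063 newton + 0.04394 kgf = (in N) 0.4415. Check: 0.01063 newton = 0.01063 N. 1 kgf = 9.80665 N, so 0.04394 kgf = 0.04394 * 9.80665 = 0.4309042 N. Sum: 0.01063 + 0.4309042 = 0.4415342 N. Result: 0.4415342 N ≈ 0.4415 N (4 s.f.).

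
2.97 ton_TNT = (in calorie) 1 ton_TNT = 4.184e+09 J, so 2.97 ton_TNT = 2.97 * 4.184e+09 = 1.242648e+10 J. 1 calorie = 4.184 J, so 1.242648e+10 J = 1.242648e+10 / 4.184 = 2.97e+09 calorie. Final answer: 2.97e+09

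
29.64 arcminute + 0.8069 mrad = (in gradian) 0.6003. Check: 1 arcminute = 0.00029088821 rad, so 29.64 arcminute = 29.64 * 0.00029088821 = 0.0086219265 rad. 1 mrad = 0.001 rad, so 0.8069 mrad = 0.8069 * 0.001 = 0.0008069 rad. Sum: 0.0086219265 + 0.0008069 = 0.0094288265 rad. 1 gradian = 0.015707963 rad, so 0.0094288265 rad = 0.0094288265 / 0.015707963 = 0.60025774 gradian ≈ 0.6003 gradian (4 s.f.).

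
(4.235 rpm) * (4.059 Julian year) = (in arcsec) 1.172e+13. Check: 1 rpm = 0.10471976 rad/s, so 4.235 rpm = 4.235 * 0.10471976 = 0.44348816 rad/s. 1 Julian year = 31557600 s, so 4.059 Julian year = 4.059 * 31557600 = 1.280923e+08 s. Combine: 0.44348816 rad/s * 1.280923e+08 s = 56807418 rad. 1 arcsec = 4.8481368e-06 rad, so 56807418 rad = 56807418 / 4.8481368e-06 = 1.1717371e+13 arcsec ≈ 1.172e+13 arcsec (4 s.f.).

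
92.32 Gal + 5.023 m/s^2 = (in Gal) 1 Gal = 0.01 m/s^2, so 92.32 Gal = 92.32 * 0.01 = 0.9232 m/s^2. 5.023 m/s^2 is already in m/s^2. Sum: 0.9232 + 5.023 = 5.9462 m/s^2. 1 Gal = 0.01 m/s^2, so 5.9462 m/s^2 = 5.9462 / 0.01 = 594.62 Gal ≈ 594.6 Gal (4 s.f.). Final answer: 594.6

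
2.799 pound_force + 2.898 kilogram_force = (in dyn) 1 pound_force = 4.4482216 N, so 2.799 pound_force = 2.799 * 4.4482216 = 12.450572 N. 1 kilogram_force = 9.80665 N, so 2.898 kilogram_force = 2.898 * 9.80665 = 28.419672 N. Sum: 12.450572 + 28.419672 = 40.870244 N. 1 dyn = 1e-05 N, so 40.870244 N = 40.870244 / 1e-05 = 4087024.4 dyn ≈ 4.087e+06 dyn (4 s.f.). Final answer: 4.087e+06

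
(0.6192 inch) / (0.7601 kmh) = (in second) 1 inch = 0.0254 m, so 0.6192 inch = 0.6192 * 0.0254 = 0.01572768 m. 1 kmh = 0.27777778 m/s, so 0.7601 kmh = 0.7601 * 0.27777778 = 0.21113889 m/s. Combine: 0.01572768 m / 0.21113889 m/s = 0.074489736 s. 0.074489736 s = 0.074489736 second ≈ 0.07449 second (4 s.f.). Final answer: 0.07449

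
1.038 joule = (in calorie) 1.038 joule = 1.038 J. 1 calorie = 4.184 J, so 1.038 J = 1.038 / 4.184 = 0.24808795 calorie ≈ 0.2481 calorie (4 s.f.). Final answer: 0.2481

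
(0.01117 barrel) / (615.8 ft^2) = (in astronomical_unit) 2.075e-16. Check: 1 barrel = 0.15898729 m^3, so 0.01117 barrel = 0.01117 * 0.15898729 = 0.0017758881 m^3. 1 ft^2 = 0.09290304 m^2, so 615.8 ft^2 = 615.8 * 0.09290304 = 57.209692 m^2. Combine: 0.0017758881 m^3 / 57.209692 m^2 = 3.1041735e-05 m. 1 astronomical_unit = 1.4959787e+11 m, so 3.1041735e-05 m = 3.1041735e-05 / 1.4959787e+11 = 2.0750118e-16 astronomical_unit ≈ 2.075e-16 astronomical_unit (4 s.f.).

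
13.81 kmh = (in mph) 8.581. Check: 1 kmh = 0.27777778 m/s, so 13.81 kmh = 13.81 * 0.27777778 = 3.8361111 m/s. 1 mph = 0.44704 m/s, so 3.8361111 m/s = 3.8361111 / 0.44704 = 8.5811362 mph ≈ 8.581 mph (4 s.f.).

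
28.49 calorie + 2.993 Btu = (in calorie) 1 calorie = 4.184 J, so 28.49 calorie = 28.49 * 4.184 = 119.20216 J. 1 Btu = 1055.0559 J, so 2.993 Btu = 2.993 * 1055.0559 = 3157.7822 J. Sum: 119.20216 + 3157.7822 = 3276.9843 J. 1 calorie = 4.184 J, so 3276.9843 J = 3276.9843 / 4.184 = 783.21805 calorie ≈ 783.2 calorie (4 s.f.). Final answer: 783.2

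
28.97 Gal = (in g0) 0.02954. Check: 1 Gal = 0.01 m/s^2, so 28.97 Gal = 28.97 * 0.01 = 0.2897 m/s^2. 1 g0 = 9.80665 m/s^2, so 0.2897 m/s^2 = 0.2897 / 9.80665 = 0.029541179 g0 ≈ 0.02954 g0 (4 s.f.).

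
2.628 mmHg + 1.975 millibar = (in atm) 1 mmHg = 133.32237 Pa, so 2.628 mmHg = 2.628 * 133.32237 = 350.37118 Pa. 1 millibar = 100 Pa, so 1.975 millibar = 1.975 * 100 = 197.5 Pa. Sum: 350.37118 + 197.5 = 547.87118 Pa. 1 atm = 101325 Pa, so 547.87118 Pa = 547.87118 / 101325 = 0.0054070682 atm ≈ 0.005407 atm (4 s.f.). Final answer: 0.005407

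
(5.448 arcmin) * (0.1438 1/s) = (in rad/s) 1 arcmin = 0.00029088821 rad, so 5.448 arcmin = 5.448 * 0.00029088821 = 0.001584759 rad. 0.1438 1/s = 0.1438 Hz. Combine: 0.001584759 rad * 0.1438 Hz = 0.00022788834 rad/s. Result: 0.00022788834 rad/s ≈ 0.0002279 rad/s (4 s.f.). Final answer: 0.0002279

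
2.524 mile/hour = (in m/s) 1 mile/hour = 0.44704 m/s, so 2.524 mile/hour = 2.524 * 0.44704 = 1.128329 m/s. Result: 1.128329 m/s ≈ 1.128 m/s (4 s.f.). Final answer: 1.128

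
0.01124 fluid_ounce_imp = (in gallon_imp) 1 fluid_ounce_imp = 2.8413063e-05 m^3, so 0.01124 fluid_ounce_imp = 0.01124 * 2.8413063e-05 = 3.1936282e-07 m^3. 1 gallon_imp = 0.00454609 m^3, so 3.1936282e-07 m^3 = 3.1936282e-07 / 0.00454609 = 7.025e-05 gallon_imp. Final answer: 7.025e-05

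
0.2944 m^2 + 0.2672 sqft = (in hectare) 3.192e-05. Check: 0.2944 m^2 is already in m^2. 1 sqft = 0.09290304 m^2, so 0.2672 sqft = 0.2672 * 0.09290304 = 0.024823692 m^2. Sum: 0.2944 + 0.024823692 = 0.31922369 m^2. 1 hectare = 10000 m^2, so 0.31922369 m^2 = 0.31922369 / 10000 = 3.1922369e-05 hectare ≈ 3.192e-05 hectare (4 s.f.).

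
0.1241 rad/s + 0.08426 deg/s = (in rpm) 1.199. Check: 0.1241 rad/s is already in rad/s. 1 deg/s = 0.017453293 rad/s, so 0.08426 deg/s = 0.08426 * 0.017453293 = 0.0014706144 rad/s. Sum: 0.1241 + 0.0014706144 = 0.12557061 rad/s. 1 rpm = 0.10471976 rad/s, so 0.12557061 rad/s = 0.12557061 / 0.10471976 = 1.199111 rpm ≈ 1.199 rpm (4 s.f.).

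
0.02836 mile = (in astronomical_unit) 1 mile = 1609.344 m, so 0.02836 mile = 0.02836 * 1609.344 = 45.640996 m. 1 astronomical_unit = 1.4959787e+11 m, so 45.640996 m = 45.640996 / 1.4959787e+11 = 3.0509121e-10 astronomical_unit ≈ 3.051e-10 astronomical_unit (4 s.f.). Final answer: 3.051e-10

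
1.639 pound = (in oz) 1 pound = 0.45359237 kg, so 1.639 pound = 1.639 * 0.45359237 = 0.74343789 kg. 1 oz = 0.028349523 kg, so 0.74343789 kg = 0.74343789 / 0.028349523 = 26.224 oz ≈ 26.22 oz (4 s.f.). Final answer: 26.22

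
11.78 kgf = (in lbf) 1 kgf = 9.80665 N, so 11.78 kgf = 11.78 * 9.80665 = 115.52234 N. 1 lbf = 4.4482216 N, so 115.52234 N = 115.52234 / 4.4482216 = 25.970454 lbf ≈ 25.97 lbf (4 s.f.). Final answer: 25.97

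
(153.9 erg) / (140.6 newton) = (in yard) 1.197e-07. Check: 1 erg = 1e-07 J, so 153.9 erg = 153.9 * 1e-07 = 1.539e-05 J. 140.6 newton = 140.6 N. Combine: 1.539e-05 J / 140.6 N = 1.0945946e-07 m. 1 yard = 0.9144 m, so 1.0945946e-07 m = 1.0945946e-07 / 0.9144 = 1.1970632e-07 yard ≈ 1.197e-07 yard (4 s.f.).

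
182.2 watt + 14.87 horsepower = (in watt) 1.127e+04. Check: 182.2 watt = 182.2 W. 1 horsepower = 745.69987 W, so 14.87 horsepower = 14.87 * 745.69987 = 11088.557 W. Sum: 182.2 + 11088.557 = 11270.757 W. 11270.757 W = 11270.757 watt ≈ 1.127e+04 watt (4 s.f.).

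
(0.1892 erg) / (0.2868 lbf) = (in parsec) 1 erg = 1e-07 J, so 0.1892 erg = 0.1892 * 1e-07 = 1.892e-08 J. 1 lbf = 4.4482216 N, so 0.2868 lbf = 0.2868 * 4.4482216 = 1.27575 N. Combine: 1.892e-08 J / 1.27575 N = 1.4830492e-08 m. 1 parsec = 3.0856776e+16 m, so 1.4830492e-08 m = 1.4830492e-08 / 3.0856776e+16 = 4.8062352e-25 parsec ≈ 4.806e-25 parsec (4 s.f.). Final answer: 4.806e-25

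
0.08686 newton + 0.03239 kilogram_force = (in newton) 0.08686 newton = 0.08686 N. 1 kilogram_force = 9.80665 N, so 0.03239 kilogram_force = 0.03239 * 9.80665 = 0.31763739 N. Sum: 0.08686 + 0.31763739 = 0.40449739 N. 0.40449739 N = 0.40449739 newton ≈ 0.4045 newton (4 s.f.). Final answer: 0.4045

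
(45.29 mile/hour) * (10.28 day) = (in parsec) 1 mile/hour = 0.44704 m/s, so 45.29 mile/hour = 45.29 * 0.44704 = 20.246442 m/s. 1 day = 86400 s, so 10.28 day = 10.28 * 86400 = 888192 s. Combine: 20.246442 m/s * 888192 s = 17982727 m. 1 parsec = 3.0856776e+16 m, so 17982727 m = 17982727 / 3.0856776e+16 = 5.8278051e-10 parsec ≈ 5.828e-10 parsec (4 s.f.). Final answer: 5.828e-10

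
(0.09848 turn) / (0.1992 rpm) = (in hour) 0.00824. Check: 1 turn = 6.2831853 rad, so 0.09848 turn = 0.09848 * 6.2831853 = 0.61876809 rad. 1 rpm = 0.10471976 rad/s, so 0.1992 rpm = 0.1992 * 0.10471976 = 0.020860175 rad/s. Combine: 0.61876809 rad / 0.020860175 rad/s = 29.662651 s. 1 hour = 3600 s, so 29.662651 s = 29.662651 / 3600 = 0.0082396252 hour ≈ 0.00824 hour (4 s.f.).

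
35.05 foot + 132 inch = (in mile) 0.008722. Check: 1 foot = 0.3048 m, so 35.05 foot = 35.05 * 0.3048 = 10.68324 m. 1 inch = 0.0254 m, so 132 inch = 132 * 0.0254 = 3.3528 m. Sum: 10.68324 + 3.3528 = 14.03604 m. 1 mile = 1609.344 m, so 14.03604 m = 14.03604 / 1609.344 = 0.0087215909 mile ≈ 0.008722 mile (4 s.f.).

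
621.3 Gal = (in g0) 0.6335. Check: 1 Gal = 0.01 m/s^2, so 621.3 Gal = 621.3 * 0.01 = 6.213 m/s^2. 1 g0 = 9.80665 m/s^2, so 6.213 m/s^2 = 6.213 / 9.80665 = 0.63354968 g0 ≈ 0.6335 g0 (4 s.f.).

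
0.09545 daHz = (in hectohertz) 0.009545. Check: 1 daHz = 10 Hz, so 0.09545 daHz = 0.09545 * 10 = 0.9545 Hz. 1 hectohertz = 100 Hz, so 0.9545 Hz = 0.9545 / 100 = 0.009545 hectohertz.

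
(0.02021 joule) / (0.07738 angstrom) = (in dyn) 0.02021 joule = 0.02021 J. 1 angstrom = 1e-10 m, so 0.07738 angstrom = 0.07738 * 1e-10 = 7.738e-12 m. Combine: 0.02021 J / 7.738e-12 m = 2.611786e+09 N. 1 dyn = 1e-05 N, so 2.611786e+09 N = 2.611786e+09 / 1e-05 = 2.611786e+14 dyn ≈ 2.612e+14 dyn (4 s.f.). Final answer: 2.612e+14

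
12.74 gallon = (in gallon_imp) 10.61. Check: 1 gallon = 0.0037854118 m^3, so 12.74 gallon = 12.74 * 0.0037854118 = 0.048226146 m^3. 1 gallon_imp = 0.00454609 m^3, so 0.048226146 m^3 = 0.048226146 / 0.00454609 = 10.608269 gallon_imp ≈ 10.61 gallon_imp (4 s.f.).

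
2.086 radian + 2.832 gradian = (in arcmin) 7324. Check: 2.086 radian = 2.086 rad. 1 gradian = 0.015707963 rad, so 2.832 gradian = 2.832 * 0.015707963 = 0.044484952 rad. Sum: 2.086 + 0.044484952 = 2.130485 rad. 1 arcmin = 0.00029088821 rad, so 2.130485 rad = 2.130485 / 0.00029088821 = 7324.0678 arcmin ≈ 7324 arcmin (4 s.f.).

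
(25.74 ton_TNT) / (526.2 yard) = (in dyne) 2.238e+13. Check: 1 ton_TNT = 4.184e+09 J, so 25.74 ton_TNT = 25.74 * 4.184e+09 = 1.0769616e+11 J. 1 yard = 0.9144 m, so 526.2 yard = 526.2 * 0.9144 = 481.15728 m. Combine: 1.0769616e+11 J / 481.15728 m = 2.2382735e+08 N. 1 dyne = 1e-05 N, so 2.2382735e+08 N = 2.2382735e+08 / 1e-05 = 2.2382735e+13 dyne ≈ 2.238e+13 dyne (4 s.f.).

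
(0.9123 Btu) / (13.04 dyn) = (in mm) 1 Btu = 1055.0559 J, so 0.9123 Btu = 0.9123 * 1055.0559 = 962.52745 J. 1 dyn = 1e-05 N, so 13.04 dyn = 13.04 * 1e-05 = 0.0001304 N. Combine: 962.52745 J / 0.0001304 N = 7381345.5 m. 1 mm = 0.001 m, so 7381345.5 m = 7381345.5 / 0.001 = 7.3813455e+09 mm ≈ 7.381e+09 mm (4 s.f.). Final answer: 7.381e+09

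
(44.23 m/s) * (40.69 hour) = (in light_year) 44.23 m/s is already in m/s. 1 hour = 3600 s, so 40.69 hour = 40.69 * 3600 = 146484 s. Combine: 44.23 m/s * 146484 s = 6478987.3 m. 1 light_year = 9.4607305e+15 m, so 6478987.3 m = 6478987.3 / 9.4607305e+15 = 6.848295e-10 light_year ≈ 6.848e-10 light_year (4 s.f.). Final answer: 6.848e-10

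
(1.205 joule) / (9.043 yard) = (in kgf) 1.205 joule = 1.205 J. 1 yard = 0.9144 m, so 9.043 yard = 9.043 * 0.9144 = 8.2689192 m. Combine: 1.205 J / 8.2689192 m = 0.14572642 N. 1 kgf = 9.80665 N, so 0.14572642 N = 0.14572642 / 9.80665 = 0.014859959 kgf ≈ 0.01486 kgf (4 s.f.). Final answer: 0.01486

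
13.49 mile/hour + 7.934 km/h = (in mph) 1 mile/hour = 0.44704 m/s, so 13.49 mile/hour = 13.49 * 0.44704 = 6.0305696 m/s. 1 km/h = 0.27777778 m/s, so 7.934 km/h = 7.934 * 0.27777778 = 2.2038889 m/s. Sum: 6.0305696 + 2.2038889 = 8.2344585 m/s. 1 mph = 0.44704 m/s, so 8.2344585 m/s = 8.2344585 / 0.44704 = 18.419959 mph ≈ 18.42 mph (4 s.f.). Final answer: 18.42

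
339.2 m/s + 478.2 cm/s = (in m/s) 344. Check: 339.2 m/s is already in m/s. 1 cm/s = 0.01 m/s, so 478.2 cm/s = 478.2 * 0.01 = 4.782 m/s. Sum: 339.2 + 4.782 = 343.982 m/s. Result: 343.982 m/s ≈ 344 m/s (4 s.f.).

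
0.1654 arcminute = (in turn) 1 arcminute = 0.00029088821 rad, so 0.1654 arcminute = 0.1654 * 0.00029088821 = 4.811291e-05 rad. 1 turn = 6.2831853 rad, so 4.811291e-05 rad = 4.811291e-05 / 6.2831853 = 7.6574074e-06 turn ≈ 7.657e-06 turn (4 s.f.). Final answer: 7.657e-06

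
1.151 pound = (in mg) 1 pound = 0.45359237 kg, so 1.151 pound = 1.151 * 0.45359237 = 0.52208482 kg. 1 mg = 1e-06 kg, so 0.52208482 kg = 0.52208482 / 1e-06 = 522084.82 mg ≈ 5.221e+05 mg (4 s.f.). Final answer: 5.221e+05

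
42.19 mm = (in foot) 0.1384. Check: 1 mm = 0.001 m, so 42.19 mm = 42.19 * 0.001 = 0.04219 m. 1 foot = 0.3048 m, so 0.04219 m = 0.04219 / 0.3048 = 0.13841864 foot ≈ 0.1384 foot (4 s.f.).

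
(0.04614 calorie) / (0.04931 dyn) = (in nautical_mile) 211.4. Check: 1 calorie = 4.184 J, so 0.04614 calorie = 0.04614 * 4.184 = 0.19304976 J. 1 dyn = 1e-05 N, so 0.04931 dyn = 0.04931 * 1e-05 = 4.931e-07 N. Combine: 0.19304976 J / 4.931e-07 N = 391502.25 m. 1 nautical_mile = 1852 m, so 391502.25 m = 391502.25 / 1852 = 211.3943 nautical_mile ≈ 211.4 nautical_mile (4 s.f.).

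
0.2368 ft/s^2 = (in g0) 0.00736. Check: 1 ft/s^2 = 0.3048 m/s^2, so 0.2368 ft/s^2 = 0.2368 * 0.3048 = 0.07217664 m/s^2. 1 g0 = 9.80665 m/s^2, so 0.07217664 m/s^2 = 0.07217664 / 9.80665 = 0.007359969 g0 ≈ 0.00736 g0 (4 s.f.).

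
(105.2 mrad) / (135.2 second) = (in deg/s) 1 mrad = 0.001 rad, so 105.2 mrad = 105.2 * 0.001 = 0.1052 rad. 135.2 second = 135.2 s. Combine: 0.1052 rad / 135.2 s = 0.00077810651 rad/s. 1 deg/s = 0.017453293 rad/s, so 0.00077810651 rad/s = 0.00077810651 / 0.017453293 = 0.044582219 deg/s ≈ 0.04458 deg/s (4 s.f.). Final answer: 0.04458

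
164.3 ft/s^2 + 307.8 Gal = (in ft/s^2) 174.4. Check: 1 ft/s^2 = 0.3048 m/s^2, so 164.3 ft/s^2 = 164.3 * 0.3048 = 50.07864 m/s^2. 1 Gal = 0.01 m/s^2, so 307.8 Gal = 307.8 * 0.01 = 3.078 m/s^2. Sum: 50.07864 + 3.078 = 53.15664 m/s^2. 1 ft/s^2 = 0.3048 m/s^2, so 53.15664 m/s^2 = 53.15664 / 0.3048 = 174.39843 ft/s^2 ≈ 174.4 ft/s^2 (4 s.f.).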